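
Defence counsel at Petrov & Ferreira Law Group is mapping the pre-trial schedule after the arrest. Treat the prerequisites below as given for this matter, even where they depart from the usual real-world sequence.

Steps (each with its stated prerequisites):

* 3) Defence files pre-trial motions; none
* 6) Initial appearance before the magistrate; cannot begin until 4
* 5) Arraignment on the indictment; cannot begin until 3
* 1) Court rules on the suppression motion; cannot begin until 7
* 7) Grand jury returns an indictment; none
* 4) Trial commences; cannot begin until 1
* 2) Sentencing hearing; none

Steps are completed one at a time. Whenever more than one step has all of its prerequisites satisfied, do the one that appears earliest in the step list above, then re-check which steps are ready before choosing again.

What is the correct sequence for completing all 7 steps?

3, 5, 7, 1, 4, 6, 2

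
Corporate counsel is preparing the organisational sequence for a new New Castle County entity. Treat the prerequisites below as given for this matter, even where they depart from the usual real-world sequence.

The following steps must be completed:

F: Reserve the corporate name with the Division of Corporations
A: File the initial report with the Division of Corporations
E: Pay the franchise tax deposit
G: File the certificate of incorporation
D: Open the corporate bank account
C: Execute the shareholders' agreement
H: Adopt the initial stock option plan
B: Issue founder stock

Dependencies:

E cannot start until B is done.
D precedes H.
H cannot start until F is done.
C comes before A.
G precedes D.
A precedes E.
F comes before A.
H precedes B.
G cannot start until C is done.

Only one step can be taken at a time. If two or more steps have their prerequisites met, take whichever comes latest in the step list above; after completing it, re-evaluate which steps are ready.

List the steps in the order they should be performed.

C, G, D, F, H, B, A, E

C and F have no prerequisites; C is listed later, so C is first.
G now also ready, so the ready set is {G, F}; G is listed later → G.
D now also ready, so the ready set is {D, F}; D is listed later → D.
That leaves F as the only ready step → F.
Ready: H and A. H is listed later → H.
Ready: B and A. B is listed later → B.
That leaves A as the only ready step → A.
Next only E has its prerequisites met → E.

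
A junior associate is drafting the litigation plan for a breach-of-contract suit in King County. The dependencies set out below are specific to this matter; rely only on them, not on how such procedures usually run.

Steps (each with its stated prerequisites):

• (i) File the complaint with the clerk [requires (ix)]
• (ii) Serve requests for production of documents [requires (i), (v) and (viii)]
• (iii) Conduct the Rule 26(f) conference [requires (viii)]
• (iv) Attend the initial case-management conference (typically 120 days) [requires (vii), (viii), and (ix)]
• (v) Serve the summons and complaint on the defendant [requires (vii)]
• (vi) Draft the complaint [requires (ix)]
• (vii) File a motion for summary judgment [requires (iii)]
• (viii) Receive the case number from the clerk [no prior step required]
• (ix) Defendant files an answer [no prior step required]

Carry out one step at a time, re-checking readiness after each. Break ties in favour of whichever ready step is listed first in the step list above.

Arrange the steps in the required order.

Nothing is required for (viii) and (ix). (viii) is listed earlier → (viii) first.
Ready: (iii) and (ix). (iii) is listed earlier → (iii).
(vii) now also ready, so the ready set is {(vii), (ix)}; (vii) is listed earlier → (vii).
(v) now also ready, so the ready set is {(v), (ix)}; (v) is listed earlier → (v).
That leaves (ix) as the only ready step → (ix).
(i), (iv) and (vi) are all available; (i) is listed earlier → (i).
(ii) now also ready, so the ready set is {(ii), (iv), (vi)}; (ii) is listed earlier → (ii).
Now (iv) and (vi) have their prerequisites met. (iv) is listed earlier, so (iv) next.
That leaves (vi) as the only ready step → (vi).

(viii), (iii), (vii), (v), (ix), (i), (ii), (iv), (vi)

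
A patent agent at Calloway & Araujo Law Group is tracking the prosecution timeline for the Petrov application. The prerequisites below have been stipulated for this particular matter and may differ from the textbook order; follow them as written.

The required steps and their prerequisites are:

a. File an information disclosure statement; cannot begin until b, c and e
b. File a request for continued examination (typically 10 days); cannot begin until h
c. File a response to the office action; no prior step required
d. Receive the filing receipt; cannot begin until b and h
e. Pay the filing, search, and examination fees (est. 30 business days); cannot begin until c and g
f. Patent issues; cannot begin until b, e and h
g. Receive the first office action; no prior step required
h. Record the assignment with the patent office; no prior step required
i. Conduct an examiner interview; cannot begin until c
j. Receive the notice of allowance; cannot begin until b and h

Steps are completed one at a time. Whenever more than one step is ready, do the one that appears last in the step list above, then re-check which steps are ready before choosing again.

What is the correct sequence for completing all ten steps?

h → g → c → i → e → b → j → f → d → a

h, g and c have no prerequisites; h is listed later, so h is first.
b now also ready, so the ready set is {g, c, b}; g is listed later → g.
Ready: c and b. c is listed later → c.
i and e now also ready, so the ready set is {i, e, b}; i is listed later → i.
e and b are both available; e is listed later → e.
Next only b has its prerequisites met → b.
Now j, f, d and a have their prerequisites met. j is listed later, so j next.
Ready: f, d and a. f is listed later → f.
d and a are both available; d is listed later → d.
Next only a has its prerequisites met → a.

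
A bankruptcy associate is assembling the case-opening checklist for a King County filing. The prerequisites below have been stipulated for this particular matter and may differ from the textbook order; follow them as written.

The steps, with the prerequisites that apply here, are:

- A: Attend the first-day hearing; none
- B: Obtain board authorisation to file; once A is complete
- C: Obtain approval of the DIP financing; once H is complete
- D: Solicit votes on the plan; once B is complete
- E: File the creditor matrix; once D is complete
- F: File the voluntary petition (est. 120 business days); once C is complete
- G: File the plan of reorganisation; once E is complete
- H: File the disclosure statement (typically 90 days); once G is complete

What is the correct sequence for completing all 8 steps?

A B D E G H C F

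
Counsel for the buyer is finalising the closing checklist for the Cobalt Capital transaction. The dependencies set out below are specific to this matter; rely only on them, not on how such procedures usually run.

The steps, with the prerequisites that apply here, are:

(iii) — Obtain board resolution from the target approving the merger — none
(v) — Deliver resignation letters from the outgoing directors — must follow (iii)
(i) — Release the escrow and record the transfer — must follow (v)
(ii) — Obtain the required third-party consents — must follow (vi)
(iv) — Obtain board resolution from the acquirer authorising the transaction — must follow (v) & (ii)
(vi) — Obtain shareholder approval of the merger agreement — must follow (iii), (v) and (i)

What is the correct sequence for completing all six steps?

Only (iii) has no prerequisites, so it is first.
(v) needed (iii), now all done → (v).
(i) is the only step now ready → (i).
(vi) needed (iii), (v) and (i), now all done → (vi).
(ii) is the only step now ready → (ii).
Next only (iv) has its prerequisites met → (iv).

(iii), (v), (i), (vi), (ii), (iv)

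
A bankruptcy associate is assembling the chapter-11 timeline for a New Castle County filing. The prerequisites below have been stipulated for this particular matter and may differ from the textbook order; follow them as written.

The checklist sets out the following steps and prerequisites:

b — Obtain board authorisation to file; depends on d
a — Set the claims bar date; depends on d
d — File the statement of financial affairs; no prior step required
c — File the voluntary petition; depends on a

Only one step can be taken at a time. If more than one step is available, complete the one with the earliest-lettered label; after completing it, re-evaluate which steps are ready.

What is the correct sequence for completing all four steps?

d a b c

d is the only step with nothing outstanding, so it goes first.
Now a and b have their prerequisites met. a has the earlier label, so a next.
b and c are both available; b has the earlier label → b.
c is the only step now ready → c.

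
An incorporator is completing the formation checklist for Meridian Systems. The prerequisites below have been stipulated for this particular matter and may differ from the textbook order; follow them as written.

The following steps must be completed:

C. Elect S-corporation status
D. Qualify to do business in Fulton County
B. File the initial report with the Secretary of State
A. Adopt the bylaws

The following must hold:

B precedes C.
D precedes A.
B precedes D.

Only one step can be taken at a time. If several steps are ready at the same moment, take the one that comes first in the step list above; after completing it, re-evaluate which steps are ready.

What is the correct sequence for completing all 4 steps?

B, C, D, A

B has no prerequisites → B first.
Ready: C and D. C is listed earlier → C.
Next only D has its prerequisites met → D.
Next only A has its prerequisites met → A.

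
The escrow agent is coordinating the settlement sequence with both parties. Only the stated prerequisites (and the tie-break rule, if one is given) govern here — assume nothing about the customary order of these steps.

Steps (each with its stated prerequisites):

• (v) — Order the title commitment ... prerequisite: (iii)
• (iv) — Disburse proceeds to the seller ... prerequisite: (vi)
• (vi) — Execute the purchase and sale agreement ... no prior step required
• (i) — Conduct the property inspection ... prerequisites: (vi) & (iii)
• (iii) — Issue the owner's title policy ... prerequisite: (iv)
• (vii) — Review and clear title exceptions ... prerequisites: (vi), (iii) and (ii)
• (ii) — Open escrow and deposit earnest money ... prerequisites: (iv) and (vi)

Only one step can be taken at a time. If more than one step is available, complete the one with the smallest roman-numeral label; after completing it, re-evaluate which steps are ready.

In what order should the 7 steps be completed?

(vi) → (iv) → (ii) → (iii) → (i) → (v) → (vii)

Only (vi) has no prerequisites, so it is first.
(iv) needed (vi), now all done → (iv).
Now (ii) and (iii) have their prerequisites met. (ii) has the earlier label, so (ii) next.
That leaves (iii) as the only ready step → (iii).
Now (i), (v) and (vii) have their prerequisites met. (i) has the earlier label, so (i) next.
(v) and (vii) are both available; (v) has the earlier label → (v).
(vii) needed (ii), (iii) and (vi), now all done → (vii).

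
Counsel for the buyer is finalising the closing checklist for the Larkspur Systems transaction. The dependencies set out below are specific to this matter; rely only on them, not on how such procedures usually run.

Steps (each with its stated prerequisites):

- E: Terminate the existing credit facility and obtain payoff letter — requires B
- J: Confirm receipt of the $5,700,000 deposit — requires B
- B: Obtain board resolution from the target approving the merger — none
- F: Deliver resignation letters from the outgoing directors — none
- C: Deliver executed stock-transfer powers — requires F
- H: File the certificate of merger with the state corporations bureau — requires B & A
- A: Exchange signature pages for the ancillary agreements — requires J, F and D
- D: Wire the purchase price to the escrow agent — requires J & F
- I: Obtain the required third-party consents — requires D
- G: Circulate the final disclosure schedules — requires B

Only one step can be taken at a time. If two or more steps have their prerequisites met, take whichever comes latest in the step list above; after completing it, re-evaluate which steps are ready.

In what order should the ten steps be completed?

F, C, B, G, J, D, I, A, H, E

F and B have no prerequisites; F is listed later, so F is first.
C now also ready, so the ready set is {C, B}; C is listed later → C.
Next only B has its prerequisites met → B.
G, J and E are all available; G is listed later → G.
Ready: J and E. J is listed later → J.
Now D and E have their prerequisites met. D is listed later, so D next.
Now I, A and E have their prerequisites met. I is listed later, so I next.
Now A and E have their prerequisites met. A is listed later, so A next.
Now H and E have their prerequisites met. H is listed later, so H next.
That leaves E as the only ready step → E.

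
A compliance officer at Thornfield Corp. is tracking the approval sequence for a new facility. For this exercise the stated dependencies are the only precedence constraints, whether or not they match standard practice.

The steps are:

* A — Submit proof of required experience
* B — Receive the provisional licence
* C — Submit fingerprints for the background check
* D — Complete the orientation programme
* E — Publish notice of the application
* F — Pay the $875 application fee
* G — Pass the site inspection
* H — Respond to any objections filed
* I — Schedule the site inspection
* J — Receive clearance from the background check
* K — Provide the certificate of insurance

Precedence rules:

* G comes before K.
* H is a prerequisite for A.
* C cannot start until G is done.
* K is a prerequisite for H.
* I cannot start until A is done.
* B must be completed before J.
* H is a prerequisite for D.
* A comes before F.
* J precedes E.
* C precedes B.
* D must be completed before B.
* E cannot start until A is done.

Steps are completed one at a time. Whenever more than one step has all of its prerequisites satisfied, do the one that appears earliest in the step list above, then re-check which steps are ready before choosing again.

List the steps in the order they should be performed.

Only G has no prerequisites, so it is first.
Ready: C and K. C is listed earlier → C.
Next only K has its prerequisites met → K.
Next only H has its prerequisites met → H.
Now A and D have their prerequisites met. A is listed earlier, so A next.
Now D, F and I have their prerequisites met. D is listed earlier, so D next.
B now also ready, so the ready set is {B, F, I}; B is listed earlier → B.
Now F, I and J have their prerequisites met. F is listed earlier, so F next.
Ready: I and J. I is listed earlier → I.
That leaves J as the only ready step → J.
That leaves E as the only ready step → E.

G C K H A D B F I J E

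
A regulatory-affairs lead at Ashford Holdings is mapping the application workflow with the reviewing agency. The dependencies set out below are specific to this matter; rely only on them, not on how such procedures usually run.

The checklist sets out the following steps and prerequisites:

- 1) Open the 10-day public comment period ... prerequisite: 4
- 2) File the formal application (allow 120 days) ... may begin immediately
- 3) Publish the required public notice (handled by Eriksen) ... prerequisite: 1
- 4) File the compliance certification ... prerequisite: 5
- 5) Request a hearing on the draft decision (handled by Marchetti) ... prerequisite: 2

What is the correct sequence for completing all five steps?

2 has no prerequisites → 2 first.
5 needed 2, now all done → 5.
4 is the only step now ready → 4.
1 needed 4, now all done → 1.
3 needed 1, now all done → 3.

2, 5, 4, 1, 3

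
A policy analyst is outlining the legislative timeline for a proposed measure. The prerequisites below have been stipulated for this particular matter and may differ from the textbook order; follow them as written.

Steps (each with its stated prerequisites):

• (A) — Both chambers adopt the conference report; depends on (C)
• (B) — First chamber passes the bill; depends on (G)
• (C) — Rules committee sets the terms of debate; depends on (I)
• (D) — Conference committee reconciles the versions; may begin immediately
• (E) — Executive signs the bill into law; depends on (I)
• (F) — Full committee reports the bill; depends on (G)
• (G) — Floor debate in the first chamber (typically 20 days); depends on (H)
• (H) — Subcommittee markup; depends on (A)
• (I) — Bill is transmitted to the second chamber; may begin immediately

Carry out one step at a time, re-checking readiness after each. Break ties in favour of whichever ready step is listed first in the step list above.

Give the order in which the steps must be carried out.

(D) (I) (C) (A) (E) (H) (G) (B) (F)

(D) and (I) have no prerequisites; (D) is listed earlier, so (D) is first.
That leaves (I) as the only ready step → (I).
Now (C) and (E) have their prerequisites met. (C) is listed earlier, so (C) next.
Ready: (A) and (E). (A) is listed earlier → (A).
(E) and (H) are both available; (E) is listed earlier → (E).
(H) is the only step now ready → (H).
That leaves (G) as the only ready step → (G).
Ready: (B) and (F). (B) is listed earlier → (B).
(F) is the only step now ready → (F).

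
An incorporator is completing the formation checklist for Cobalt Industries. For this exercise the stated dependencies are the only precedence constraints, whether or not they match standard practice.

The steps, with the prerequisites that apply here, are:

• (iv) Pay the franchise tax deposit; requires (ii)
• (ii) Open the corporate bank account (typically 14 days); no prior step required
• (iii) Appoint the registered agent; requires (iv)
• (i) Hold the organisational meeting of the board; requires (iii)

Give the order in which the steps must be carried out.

(ii) (iv) (iii) (i)

(ii) is the only step with nothing outstanding, so it goes first.
Next only (iv) has its prerequisites met → (iv).
Next only (iii) has its prerequisites met → (iii).
(i) is the only step now ready → (i).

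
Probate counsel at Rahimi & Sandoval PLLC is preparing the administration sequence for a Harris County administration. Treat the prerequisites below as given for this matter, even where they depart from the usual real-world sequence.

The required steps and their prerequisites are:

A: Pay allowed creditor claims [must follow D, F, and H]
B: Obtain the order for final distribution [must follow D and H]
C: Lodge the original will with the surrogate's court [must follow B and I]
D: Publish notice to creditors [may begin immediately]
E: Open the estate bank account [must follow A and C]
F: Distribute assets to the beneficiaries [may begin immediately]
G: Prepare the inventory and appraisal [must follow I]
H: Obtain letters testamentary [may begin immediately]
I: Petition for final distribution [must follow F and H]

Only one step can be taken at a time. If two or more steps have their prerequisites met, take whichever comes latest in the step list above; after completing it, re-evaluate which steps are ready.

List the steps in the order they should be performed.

H, F, I, G, D, B, C, A, E

Nothing is required for H, F and D. H is listed later → H first.
Ready: F and D. F is listed later → F.
I now also ready, so the ready set is {I, D}; I is listed later → I.
Ready: G and D. G is listed later → G.
D is the only step now ready → D.
Ready: B and A. B is listed later → B.
C and A are both available; C is listed later → C.
A is the only step now ready → A.
Next only E has its prerequisites met → E.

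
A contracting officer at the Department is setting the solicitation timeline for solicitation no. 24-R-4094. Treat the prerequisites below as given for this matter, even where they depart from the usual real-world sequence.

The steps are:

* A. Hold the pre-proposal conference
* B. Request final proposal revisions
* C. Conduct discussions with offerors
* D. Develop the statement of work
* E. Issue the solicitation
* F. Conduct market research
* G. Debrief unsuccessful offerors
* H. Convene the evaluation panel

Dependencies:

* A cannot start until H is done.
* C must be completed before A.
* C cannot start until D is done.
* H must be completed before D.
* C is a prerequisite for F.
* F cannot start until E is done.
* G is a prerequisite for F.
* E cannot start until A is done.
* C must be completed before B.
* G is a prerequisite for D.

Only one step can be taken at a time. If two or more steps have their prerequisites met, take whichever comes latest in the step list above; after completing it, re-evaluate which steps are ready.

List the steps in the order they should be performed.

H, G, D, C, B, A, E, F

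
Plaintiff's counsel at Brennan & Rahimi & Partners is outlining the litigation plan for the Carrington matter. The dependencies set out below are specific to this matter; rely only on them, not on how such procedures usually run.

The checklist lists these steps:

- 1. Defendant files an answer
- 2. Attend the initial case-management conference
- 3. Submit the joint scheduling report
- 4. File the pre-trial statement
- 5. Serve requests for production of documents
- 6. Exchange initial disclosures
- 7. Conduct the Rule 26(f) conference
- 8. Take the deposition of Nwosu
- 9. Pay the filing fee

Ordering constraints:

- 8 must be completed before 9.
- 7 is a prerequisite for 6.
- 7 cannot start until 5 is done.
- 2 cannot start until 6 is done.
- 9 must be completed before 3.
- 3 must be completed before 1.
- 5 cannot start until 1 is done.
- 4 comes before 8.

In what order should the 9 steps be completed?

4 is the only step with nothing outstanding, so it goes first.
That leaves 8 as the only ready step → 8.
That leaves 9 as the only ready step → 9.
Next only 3 has its prerequisites met → 3.
1 needed 3, now all done → 1.
5 needed 1, now all done → 5.
7 is the only step now ready → 7.
That leaves 6 as the only ready step → 6.
That leaves 2 as the only ready step → 2.

4 → 8 → 9 → 3 → 1 → 5 → 7 → 6 → 2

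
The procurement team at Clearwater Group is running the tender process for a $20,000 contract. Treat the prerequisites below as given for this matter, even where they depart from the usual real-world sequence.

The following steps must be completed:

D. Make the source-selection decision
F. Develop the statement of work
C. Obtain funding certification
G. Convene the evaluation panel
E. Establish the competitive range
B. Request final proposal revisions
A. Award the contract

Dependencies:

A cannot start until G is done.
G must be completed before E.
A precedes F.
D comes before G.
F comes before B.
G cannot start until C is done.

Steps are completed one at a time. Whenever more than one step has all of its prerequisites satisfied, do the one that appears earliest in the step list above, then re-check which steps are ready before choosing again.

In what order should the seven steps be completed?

D → C → G → E → A → F → B

Nothing is required for D and C. D is listed earlier → D first.
C is the only step now ready → C.
Next only G has its prerequisites met → G.
Now E and A have their prerequisites met. E is listed earlier, so E next.
A needed G, now all done → A.
F needed A, now all done → F.
Next only B has its prerequisites met → B.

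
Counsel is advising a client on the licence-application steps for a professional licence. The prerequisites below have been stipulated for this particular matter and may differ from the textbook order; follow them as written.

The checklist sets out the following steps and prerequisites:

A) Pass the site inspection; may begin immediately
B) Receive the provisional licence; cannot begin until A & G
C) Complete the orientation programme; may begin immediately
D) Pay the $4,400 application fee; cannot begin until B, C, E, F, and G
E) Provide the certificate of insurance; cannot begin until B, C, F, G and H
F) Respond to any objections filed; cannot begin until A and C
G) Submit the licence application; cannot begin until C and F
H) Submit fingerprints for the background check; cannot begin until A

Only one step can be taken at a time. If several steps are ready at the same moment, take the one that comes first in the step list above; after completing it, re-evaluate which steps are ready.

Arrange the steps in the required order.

A, C, F, G, B, H, E, D

Nothing is required for A and C. A is listed earlier → A first.
H now also ready, so the ready set is {C, H}; C is listed earlier → C.
F now also ready, so the ready set is {F, H}; F is listed earlier → F.
G now also ready, so the ready set is {G, H}; G is listed earlier → G.
B now also ready, so the ready set is {B, H}; B is listed earlier → B.
That leaves H as the only ready step → H.
Next only E has its prerequisites met → E.
That leaves D as the only ready step → D.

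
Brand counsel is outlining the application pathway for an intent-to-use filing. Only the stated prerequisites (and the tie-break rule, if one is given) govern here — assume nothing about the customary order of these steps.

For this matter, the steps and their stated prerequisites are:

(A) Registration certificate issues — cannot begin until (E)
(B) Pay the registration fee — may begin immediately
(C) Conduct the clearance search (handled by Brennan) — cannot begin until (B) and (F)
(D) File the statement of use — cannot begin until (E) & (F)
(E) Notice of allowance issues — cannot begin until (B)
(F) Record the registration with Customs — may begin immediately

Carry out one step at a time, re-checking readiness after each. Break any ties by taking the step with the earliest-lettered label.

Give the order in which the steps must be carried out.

(B) and (F) have no prerequisites; (B) has the earlier label, so (B) is first.
(E) now also ready, so the ready set is {(E), (F)}; (E) has the earlier label → (E).
(A) now also ready, so the ready set is {(A), (F)}; (A) has the earlier label → (A).
That leaves (F) as the only ready step → (F).
Ready: (C) and (D). (C) has the earlier label → (C).
(D) is the only step now ready → (D).

(B), (E), (A), (F), (C), (D)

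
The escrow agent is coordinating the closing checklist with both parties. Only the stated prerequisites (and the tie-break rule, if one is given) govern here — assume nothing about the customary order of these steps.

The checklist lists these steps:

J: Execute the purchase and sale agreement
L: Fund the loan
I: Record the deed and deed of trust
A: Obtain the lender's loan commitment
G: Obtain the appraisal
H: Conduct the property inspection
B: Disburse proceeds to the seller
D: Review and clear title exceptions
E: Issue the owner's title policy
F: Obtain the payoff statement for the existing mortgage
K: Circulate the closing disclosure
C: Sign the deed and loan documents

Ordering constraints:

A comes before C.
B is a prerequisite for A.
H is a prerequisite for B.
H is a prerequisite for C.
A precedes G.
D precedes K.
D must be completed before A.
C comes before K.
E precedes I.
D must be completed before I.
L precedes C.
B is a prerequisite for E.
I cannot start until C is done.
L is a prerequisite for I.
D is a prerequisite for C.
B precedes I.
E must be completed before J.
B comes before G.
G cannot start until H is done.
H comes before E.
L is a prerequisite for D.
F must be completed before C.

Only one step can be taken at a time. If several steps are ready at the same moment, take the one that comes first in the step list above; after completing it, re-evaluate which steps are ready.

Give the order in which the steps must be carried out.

L → H → B → D → A → G → E → J → F → C → I → K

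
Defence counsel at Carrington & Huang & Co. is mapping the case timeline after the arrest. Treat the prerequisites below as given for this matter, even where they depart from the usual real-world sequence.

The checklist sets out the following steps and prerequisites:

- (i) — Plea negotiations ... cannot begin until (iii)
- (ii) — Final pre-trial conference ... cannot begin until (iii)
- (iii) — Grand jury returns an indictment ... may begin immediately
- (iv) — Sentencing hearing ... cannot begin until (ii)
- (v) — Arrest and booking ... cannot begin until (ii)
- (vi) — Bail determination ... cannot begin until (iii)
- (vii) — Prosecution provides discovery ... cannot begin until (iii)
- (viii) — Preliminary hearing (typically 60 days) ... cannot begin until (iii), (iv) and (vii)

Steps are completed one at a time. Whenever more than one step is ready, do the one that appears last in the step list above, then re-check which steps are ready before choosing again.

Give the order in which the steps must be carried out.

(iii) → (vii) → (vi) → (ii) → (v) → (iv) → (viii) → (i)

Only (iii) has no prerequisites, so it is first.
Now (vii), (vi), (ii) and (i) have their prerequisites met. (vii) is listed later, so (vii) next.
Now (vi), (ii) and (i) have their prerequisites met. (vi) is listed later, so (vi) next.
Now (ii) and (i) have their prerequisites met. (ii) is listed later, so (ii) next.
(v) and (iv) now also ready, so the ready set is {(v), (iv), (i)}; (v) is listed later → (v).
Now (iv) and (i) have their prerequisites met. (iv) is listed later, so (iv) next.
(viii) now also ready, so the ready set is {(viii), (i)}; (viii) is listed later → (viii).
(i) needed (iii), now all done → (i).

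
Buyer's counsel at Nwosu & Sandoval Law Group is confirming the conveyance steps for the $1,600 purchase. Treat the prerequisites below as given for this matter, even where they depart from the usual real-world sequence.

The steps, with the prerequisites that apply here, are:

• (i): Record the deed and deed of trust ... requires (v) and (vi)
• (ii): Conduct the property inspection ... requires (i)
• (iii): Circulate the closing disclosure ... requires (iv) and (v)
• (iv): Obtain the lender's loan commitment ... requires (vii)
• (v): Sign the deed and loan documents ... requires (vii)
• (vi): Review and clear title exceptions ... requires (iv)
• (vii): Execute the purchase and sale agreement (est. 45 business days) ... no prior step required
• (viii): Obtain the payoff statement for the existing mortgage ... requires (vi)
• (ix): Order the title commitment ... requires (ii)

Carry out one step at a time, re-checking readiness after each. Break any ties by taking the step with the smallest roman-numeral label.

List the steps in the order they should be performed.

(vii) (iv) (v) (iii) (vi) (i) (ii) (viii) (ix)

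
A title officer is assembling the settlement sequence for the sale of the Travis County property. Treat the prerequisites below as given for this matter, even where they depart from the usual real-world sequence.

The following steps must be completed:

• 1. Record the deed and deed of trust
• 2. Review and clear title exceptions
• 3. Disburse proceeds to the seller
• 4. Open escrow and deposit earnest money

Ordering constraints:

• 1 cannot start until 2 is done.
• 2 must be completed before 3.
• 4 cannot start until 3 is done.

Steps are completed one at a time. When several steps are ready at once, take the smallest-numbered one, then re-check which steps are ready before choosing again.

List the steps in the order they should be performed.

2 has no prerequisites → 2 first.
Ready: 1 and 3. 1 has the earlier label → 1.
3 needed 2, now all done → 3.
That leaves 4 as the only ready step → 4.

2, 1, 3, 4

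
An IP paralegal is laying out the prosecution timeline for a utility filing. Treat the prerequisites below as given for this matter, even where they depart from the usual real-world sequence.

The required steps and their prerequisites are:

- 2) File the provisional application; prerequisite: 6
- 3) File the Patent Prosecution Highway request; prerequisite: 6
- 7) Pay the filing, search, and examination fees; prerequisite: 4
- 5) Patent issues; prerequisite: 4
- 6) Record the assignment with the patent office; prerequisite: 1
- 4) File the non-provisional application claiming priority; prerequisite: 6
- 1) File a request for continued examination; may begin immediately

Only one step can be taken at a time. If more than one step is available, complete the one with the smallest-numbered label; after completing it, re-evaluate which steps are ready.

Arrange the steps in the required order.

1, 6, 2, 3, 4, 5, 7

Only 1 has no prerequisites, so it is first.
6 is the only step now ready → 6.
2, 3 and 4 are all available; 2 has the earlier label → 2.
Now 3 and 4 have their prerequisites met. 3 has the earlier label, so 3 next.
That leaves 4 as the only ready step → 4.
Now 5 and 7 have their prerequisites met. 5 has the earlier label, so 5 next.
7 needed 4, now all done → 7.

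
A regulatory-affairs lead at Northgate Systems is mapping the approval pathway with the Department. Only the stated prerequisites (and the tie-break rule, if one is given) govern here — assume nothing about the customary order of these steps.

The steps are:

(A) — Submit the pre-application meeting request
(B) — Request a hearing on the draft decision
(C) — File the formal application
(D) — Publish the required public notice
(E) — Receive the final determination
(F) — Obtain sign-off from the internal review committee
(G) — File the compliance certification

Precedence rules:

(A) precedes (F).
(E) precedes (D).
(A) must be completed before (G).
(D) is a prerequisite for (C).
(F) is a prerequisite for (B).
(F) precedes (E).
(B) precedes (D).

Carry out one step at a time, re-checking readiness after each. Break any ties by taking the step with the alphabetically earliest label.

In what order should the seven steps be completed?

(A) is the only step with nothing outstanding, so it goes first.
(F) and (G) are both available; (F) has the earlier label → (F).
Ready: (B), (E) and (G). (B) has the earlier label → (B).
Ready: (E) and (G). (E) has the earlier label → (E).
(D) now also ready, so the ready set is {(D), (G)}; (D) has the earlier label → (D).
Now (C) and (G) have their prerequisites met. (C) has the earlier label, so (C) next.
(G) needed (A), now all done → (G).

(A) (F) (B) (E) (D) (C) (G)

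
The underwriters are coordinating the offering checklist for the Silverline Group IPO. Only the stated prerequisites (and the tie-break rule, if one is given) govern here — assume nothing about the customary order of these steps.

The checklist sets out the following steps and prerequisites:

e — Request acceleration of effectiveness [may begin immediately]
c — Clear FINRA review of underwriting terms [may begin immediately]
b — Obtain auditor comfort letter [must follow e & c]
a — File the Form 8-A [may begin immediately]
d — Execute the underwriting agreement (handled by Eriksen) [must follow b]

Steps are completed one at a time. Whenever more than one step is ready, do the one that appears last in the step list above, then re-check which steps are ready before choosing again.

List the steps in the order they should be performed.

a, c and e have no prerequisites; a is listed later, so a is first.
Ready: c and e. c is listed later → c.
That leaves e as the only ready step → e.
b needed c and e, now all done → b.
d is the only step now ready → d.

a, c, e, b, d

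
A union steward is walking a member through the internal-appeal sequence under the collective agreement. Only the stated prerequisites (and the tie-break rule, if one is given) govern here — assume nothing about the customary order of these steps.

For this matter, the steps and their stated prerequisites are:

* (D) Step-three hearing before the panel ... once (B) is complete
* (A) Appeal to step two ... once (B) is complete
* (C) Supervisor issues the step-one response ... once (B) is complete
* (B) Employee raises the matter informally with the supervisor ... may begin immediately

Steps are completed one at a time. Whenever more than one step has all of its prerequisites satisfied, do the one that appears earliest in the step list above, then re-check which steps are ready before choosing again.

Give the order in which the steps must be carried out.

(B) (D) (A) (C)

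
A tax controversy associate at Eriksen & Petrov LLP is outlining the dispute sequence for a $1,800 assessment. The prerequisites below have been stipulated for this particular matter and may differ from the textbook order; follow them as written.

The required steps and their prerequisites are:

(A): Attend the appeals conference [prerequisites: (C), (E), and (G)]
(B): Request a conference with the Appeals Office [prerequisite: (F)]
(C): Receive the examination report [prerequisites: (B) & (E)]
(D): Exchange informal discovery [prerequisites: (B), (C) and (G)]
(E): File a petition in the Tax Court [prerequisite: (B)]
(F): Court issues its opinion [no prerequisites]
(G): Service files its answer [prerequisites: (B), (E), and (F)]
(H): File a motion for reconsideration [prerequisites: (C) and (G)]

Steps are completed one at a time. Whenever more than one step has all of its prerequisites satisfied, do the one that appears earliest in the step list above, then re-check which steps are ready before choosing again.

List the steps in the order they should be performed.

(F) is the only step with nothing outstanding, so it goes first.
(B) needed (F), now all done → (B).
(E) is the only step now ready → (E).
Ready: (C) and (G). (C) is listed earlier → (C).
That leaves (G) as the only ready step → (G).
(A), (D) and (H) are all available; (A) is listed earlier → (A).
Now (D) and (H) have their prerequisites met. (D) is listed earlier, so (D) next.
(H) needed (C) and (G), now all done → (H).

(F), (B), (E), (C), (G), (A), (D), (H)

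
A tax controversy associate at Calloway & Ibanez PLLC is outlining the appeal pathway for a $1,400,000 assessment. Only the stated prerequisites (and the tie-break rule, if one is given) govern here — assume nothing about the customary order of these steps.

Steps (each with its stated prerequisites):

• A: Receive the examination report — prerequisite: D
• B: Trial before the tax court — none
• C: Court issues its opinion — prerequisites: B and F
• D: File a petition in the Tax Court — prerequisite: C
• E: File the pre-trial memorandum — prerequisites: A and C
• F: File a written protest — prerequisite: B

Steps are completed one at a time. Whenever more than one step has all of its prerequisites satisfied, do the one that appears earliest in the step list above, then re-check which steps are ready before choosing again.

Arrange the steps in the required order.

B has no prerequisites → B first.
Next only F has its prerequisites met → F.
C needed B and F, now all done → C.
That leaves D as the only ready step → D.
A needed D, now all done → A.
E is the only step now ready → E.

B, F, C, D, A, E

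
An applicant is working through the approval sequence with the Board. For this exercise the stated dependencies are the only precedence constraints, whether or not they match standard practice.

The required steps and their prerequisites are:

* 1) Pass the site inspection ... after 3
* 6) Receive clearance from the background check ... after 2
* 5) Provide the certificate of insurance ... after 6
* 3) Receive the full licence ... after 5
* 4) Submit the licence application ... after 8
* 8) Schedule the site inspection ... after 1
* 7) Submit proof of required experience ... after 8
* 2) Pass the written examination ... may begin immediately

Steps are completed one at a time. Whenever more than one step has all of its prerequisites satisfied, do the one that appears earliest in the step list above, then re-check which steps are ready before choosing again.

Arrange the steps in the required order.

Only 2 has no prerequisites, so it is first.
6 needed 2, now all done → 6.
Next only 5 has its prerequisites met → 5.
3 needed 5, now all done → 3.
That leaves 1 as the only ready step → 1.
Next only 8 has its prerequisites met → 8.
4 and 7 are both available; 4 is listed earlier → 4.
7 needed 8, now all done → 7.

2, 6, 5, 3, 1, 8, 4, 7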